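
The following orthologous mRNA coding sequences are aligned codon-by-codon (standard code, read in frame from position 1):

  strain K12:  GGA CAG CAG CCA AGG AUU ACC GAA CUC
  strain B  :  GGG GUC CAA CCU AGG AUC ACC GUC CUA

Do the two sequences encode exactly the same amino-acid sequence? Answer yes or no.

no

Codon 1: GGA Gly / GGG Gly — synonymous.
Codon 2: CAG Gln / GUC Val — nonsynonymous.
Codon 3: CAG Gln / CAA Gln — synonymous.
Codon 4: CCA Pro / CCU Pro — synonymous.
Codon 5: AGG Arg / AGG Arg — identical.
Codon 6: AUU Ile / AUC Ile — synonymous.
Codon 7: ACC Thr / ACC Thr — identical.
Codon 8: GAA Glu / GUC Val — nonsynonymous.
Codon 9: CUC Leu / CUA Leu — synonymous.
Nonsynonymous differences: 2 → different protein.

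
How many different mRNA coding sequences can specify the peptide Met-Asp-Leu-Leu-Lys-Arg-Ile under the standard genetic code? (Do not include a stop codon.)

2592

Met: 1 codon.
Asp: 2 codons.
Leu: 6 codons.
Leu: 6 codons.
Lys: 2 codons.
Arg: 6 codons.
Ile: 3 codons.
1 × 2 × 6 × 6 × 2 × 6 × 3 = 2592.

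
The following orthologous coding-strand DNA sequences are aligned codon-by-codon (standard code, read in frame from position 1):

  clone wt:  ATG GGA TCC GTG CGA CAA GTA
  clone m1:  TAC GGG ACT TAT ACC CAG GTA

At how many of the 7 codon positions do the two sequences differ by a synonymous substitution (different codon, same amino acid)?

2

Codon 1: ATG Met / TAC Tyr — nonsynonymous.
Codon 2: GGA Gly / GGG Gly — synonymous.
Codon 3: TCC Ser / ACT Thr — nonsynonymous.
Codon 4: GTG Val / TAT Tyr — nonsynonymous.
Codon 5: CGA Arg / ACC Thr — nonsynonymous.
Codon 6: CAA Gln / CAG Gln — synonymous.
Codon 7: GTA Val / GTA Val — identical.
Synonymous differences: 2.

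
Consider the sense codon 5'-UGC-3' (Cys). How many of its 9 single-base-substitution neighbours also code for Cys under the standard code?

1

Position 1: none → 0 synonymous.
Position 2: none → 0 synonymous.
Position 3: UGU → 1 synonymous.
Total: 0 + 0 + 1 = 1.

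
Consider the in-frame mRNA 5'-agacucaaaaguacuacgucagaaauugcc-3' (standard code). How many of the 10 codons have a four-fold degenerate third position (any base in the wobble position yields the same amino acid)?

Codon 1 AGA (Arg): third position 2-fold.
Codon 2 CUC (Leu): third position 4-fold.
Codon 3 AAA (Lys): third position 2-fold.
Codon 4 AGU (Ser): third position 2-fold.
Codon 5 ACU (Thr): third position 4-fold.
Codon 6 ACG (Thr): third position 4-fold.
Codon 7 UCA (Ser): third position 4-fold.
Codon 8 GAA (Glu): third position 2-fold.
Codon 9 AUU (Ile): third position 3-fold.
Codon 10 GCC (Ala): third position 4-fold.
Four-fold degenerate third positions: 5.

5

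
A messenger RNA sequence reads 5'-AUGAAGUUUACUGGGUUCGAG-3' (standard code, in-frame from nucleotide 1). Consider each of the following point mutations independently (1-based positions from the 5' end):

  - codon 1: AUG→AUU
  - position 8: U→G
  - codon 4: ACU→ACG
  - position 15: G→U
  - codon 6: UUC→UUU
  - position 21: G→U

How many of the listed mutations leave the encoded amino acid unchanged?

3

Codon 1: AUG (Met) → AUU (Ile) — missense.
Codon 3: UUU (Phe) → UGU (Cys) — missense.
Codon 4: ACU (Thr) → ACG (Thr) — synonymous.
Codon 5: GGG (Gly) → GGU (Gly) — synonymous.
Codon 6: UUC (Phe) → UUU (Phe) — synonymous.
Codon 7: GAG (Glu) → GAU (Asp) — missense.
Synonymous: 3 of 6.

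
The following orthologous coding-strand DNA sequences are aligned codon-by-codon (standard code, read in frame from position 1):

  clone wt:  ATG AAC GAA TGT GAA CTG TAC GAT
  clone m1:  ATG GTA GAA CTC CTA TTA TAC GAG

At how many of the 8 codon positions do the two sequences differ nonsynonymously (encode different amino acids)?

4

Codon 1: ATG Met / ATG Met — identical.
Codon 2: AAC Asn / GTA Val — nonsynonymous.
Codon 3: GAA Glu / GAA Glu — identical.
Codon 4: TGT Cys / CTC Leu — nonsynonymous.
Codon 5: GAA Glu / CTA Leu — nonsynonymous.
Codon 6: CTG Leu / TTA Leu — synonymous.
Codon 7: TAC Tyr / TAC Tyr — identical.
Codon 8: GAT Asp / GAG Glu — nonsynonymous.
Nonsynonymous differences: 4.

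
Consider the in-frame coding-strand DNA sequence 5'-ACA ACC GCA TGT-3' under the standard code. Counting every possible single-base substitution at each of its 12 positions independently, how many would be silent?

Codon 1 (ACA, Thr): 3 synonymous substitutions.
Codon 2 (ACC, Thr): 3 synonymous substitutions.
Codon 3 (GCA, Ala): 3 synonymous substitutions.
Codon 4 (TGT, Cys): 1 synonymous substitution.
Total: 3 + 3 + 3 + 1 = 10.

10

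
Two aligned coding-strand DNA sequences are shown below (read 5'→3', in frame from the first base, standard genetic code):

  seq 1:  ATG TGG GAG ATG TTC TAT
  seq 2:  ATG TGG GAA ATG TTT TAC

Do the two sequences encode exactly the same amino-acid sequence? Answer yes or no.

Codon 1: ATG Met / ATG Met — identical.
Codon 2: TGG Trp / TGG Trp — identical.
Codon 3: GAG Glu / GAA Glu — synonymous.
Codon 4: ATG Met / ATG Met — identical.
Codon 5: TTC Phe / TTT Phe — synonymous.
Codon 6: TAT Tyr / TAC Tyr — synonymous.
Nonsynonymous differences: 0 → same protein.

yes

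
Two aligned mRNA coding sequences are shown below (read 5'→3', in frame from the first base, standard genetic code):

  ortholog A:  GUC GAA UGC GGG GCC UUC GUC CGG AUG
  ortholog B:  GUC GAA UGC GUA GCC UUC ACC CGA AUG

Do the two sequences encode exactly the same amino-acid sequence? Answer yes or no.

no

Codon 1: GUC Val / GUC Val — identical.
Codon 2: GAA Glu / GAA Glu — identical.
Codon 3: UGC Cys / UGC Cys — identical.
Codon 4: GGG Gly / GUA Val — nonsynonymous.
Codon 5: GCC Ala / GCC Ala — identical.
Codon 6: UUC Phe / UUC Phe — identical.
Codon 7: GUC Val / ACC Thr — nonsynonymous.
Codon 8: CGG Arg / CGA Arg — synonymous.
Codon 9: AUG Met / AUG Met — identical.
Nonsynonymous differences: 2 → different protein.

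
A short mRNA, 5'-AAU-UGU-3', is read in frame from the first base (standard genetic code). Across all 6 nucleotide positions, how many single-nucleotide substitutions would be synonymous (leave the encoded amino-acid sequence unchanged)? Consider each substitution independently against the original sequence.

Codon 1 (AAU, Asn): 1 synonymous substitution.
Codon 2 (UGU, Cys): 1 synonymous substitution.
Total: 1 + 1 = 2.

2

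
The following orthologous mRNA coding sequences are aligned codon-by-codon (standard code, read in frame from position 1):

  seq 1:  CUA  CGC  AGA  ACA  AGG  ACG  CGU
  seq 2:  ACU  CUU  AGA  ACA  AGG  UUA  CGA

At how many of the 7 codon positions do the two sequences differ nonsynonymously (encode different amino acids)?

Codon 1: CUA Leu / ACU Thr — nonsynonymous.
Codon 2: CGC Arg / CUU Leu — nonsynonymous.
Codon 3: AGA Arg / AGA Arg — identical.
Codon 4: ACA Thr / ACA Thr — identical.
Codon 5: AGG Arg / AGG Arg — identical.
Codon 6: ACG Thr / UUA Leu — nonsynonymous.
Codon 7: CGU Arg / CGA Arg — synonymous.
Nonsynonymous differences: 3.

3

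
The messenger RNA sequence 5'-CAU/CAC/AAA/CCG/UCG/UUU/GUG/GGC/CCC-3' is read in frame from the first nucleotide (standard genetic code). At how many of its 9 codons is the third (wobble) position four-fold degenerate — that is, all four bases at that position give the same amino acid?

Codon 1 CAU (His): third position 2-fold.
Codon 2 CAC (His): third position 2-fold.
Codon 3 AAA (Lys): third position 2-fold.
Codon 4 CCG (Pro): third position 4-fold.
Codon 5 UCG (Ser): third position 4-fold.
Codon 6 UUU (Phe): third position 2-fold.
Codon 7 GUG (Val): third position 4-fold.
Codon 8 GGC (Gly): third position 4-fold.
Codon 9 CCC (Pro): third position 4-fold.
Four-fold degenerate third positions: 5.

5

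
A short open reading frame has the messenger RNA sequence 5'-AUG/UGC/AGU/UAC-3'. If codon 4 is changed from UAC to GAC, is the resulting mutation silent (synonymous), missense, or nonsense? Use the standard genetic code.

Position 10 falls in codon 4: UAC → Tyr.
After the substitution the codon is GAC → Asp.
Tyr ≠ Asp, so this is a missense mutation.

missense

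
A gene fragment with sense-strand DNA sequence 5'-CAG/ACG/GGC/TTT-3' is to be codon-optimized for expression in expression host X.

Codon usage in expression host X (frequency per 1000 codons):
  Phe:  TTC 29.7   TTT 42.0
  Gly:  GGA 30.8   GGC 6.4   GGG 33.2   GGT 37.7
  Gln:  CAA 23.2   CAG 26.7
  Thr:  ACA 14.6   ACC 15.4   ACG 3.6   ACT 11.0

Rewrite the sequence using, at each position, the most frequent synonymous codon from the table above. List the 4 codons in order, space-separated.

Codon 1 (Gln): best is CAG at 26.7.
Codon 2 (Thr): best is ACC at 15.4.
Codon 3 (Gly): best is GGT at 37.7.
Codon 4 (Phe): best is TTT at 42.0.

CAG ACC GGT TTT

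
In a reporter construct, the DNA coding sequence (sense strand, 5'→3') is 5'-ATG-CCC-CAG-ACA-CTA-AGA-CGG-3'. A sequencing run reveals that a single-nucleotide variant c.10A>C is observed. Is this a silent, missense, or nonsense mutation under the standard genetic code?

missense

Position 10 falls in codon 4: ACA → Thr.
After the substitution the codon is CCA → Pro.
Thr ≠ Pro, so this is a missense mutation.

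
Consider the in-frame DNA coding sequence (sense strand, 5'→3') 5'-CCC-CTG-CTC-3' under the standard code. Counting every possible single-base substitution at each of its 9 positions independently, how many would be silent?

10

Codon 1 (CCC, Pro): 3 synonymous substitutions.
Codon 2 (CTG, Leu): 4 synonymous substitutions.
Codon 3 (CTC, Leu): 3 synonymous substitutions.
Total: 3 + 4 + 3 = 10.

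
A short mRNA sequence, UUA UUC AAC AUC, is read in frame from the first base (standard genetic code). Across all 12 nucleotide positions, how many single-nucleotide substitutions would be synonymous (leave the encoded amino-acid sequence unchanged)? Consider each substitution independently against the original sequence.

6

Codon 1 (UUA, Leu): 2 synonymous substitutions.
Codon 2 (UUC, Phe): 1 synonymous substitution.
Codon 3 (AAC, Asn): 1 synonymous substitution.
Codon 4 (AUC, Ile): 2 synonymous substitutions.
Total: 2 + 1 + 1 + 2 = 6.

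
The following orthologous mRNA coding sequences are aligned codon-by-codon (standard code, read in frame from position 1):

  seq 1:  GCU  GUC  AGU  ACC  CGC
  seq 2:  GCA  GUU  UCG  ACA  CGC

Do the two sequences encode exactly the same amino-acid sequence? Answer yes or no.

Codon 1: GCU Ala / GCA Ala — synonymous.
Codon 2: GUC Val / GUU Val — synonymous.
Codon 3: AGU Ser / UCG Ser — synonymous.
Codon 4: ACC Thr / ACA Thr — synonymous.
Codon 5: CGC Arg / CGC Arg — identical.
Nonsynonymous differences: 0 → same protein.

yes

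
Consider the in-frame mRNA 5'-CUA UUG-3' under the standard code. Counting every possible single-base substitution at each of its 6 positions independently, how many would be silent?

6

Codon 1 (CUA, Leu): 4 synonymous substitutions.
Codon 2 (UUG, Leu): 2 synonymous substitutions.
Total: 4 + 2 = 6.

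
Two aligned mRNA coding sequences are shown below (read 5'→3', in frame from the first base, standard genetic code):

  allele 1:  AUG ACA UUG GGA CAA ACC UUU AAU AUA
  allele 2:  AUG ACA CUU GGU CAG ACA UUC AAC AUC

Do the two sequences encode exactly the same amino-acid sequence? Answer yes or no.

Codon 1: AUG Met / AUG Met — identical.
Codon 2: ACA Thr / ACA Thr — identical.
Codon 3: UUG Leu / CUU Leu — synonymous.
Codon 4: GGA Gly / GGU Gly — synonymous.
Codon 5: CAA Gln / CAG Gln — synonymous.
Codon 6: ACC Thr / ACA Thr — synonymous.
Codon 7: UUU Phe / UUC Phe — synonymous.
Codon 8: AAU Asn / AAC Asn — synonymous.
Codon 9: AUA Ile / AUC Ile — synonymous.
Nonsynonymous differences: 0 → same protein.

yes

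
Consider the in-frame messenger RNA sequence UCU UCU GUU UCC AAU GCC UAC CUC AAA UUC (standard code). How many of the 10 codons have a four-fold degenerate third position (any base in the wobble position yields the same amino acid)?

6

Codon 1 UCU (Ser): third position 4-fold.
Codon 2 UCU (Ser): third position 4-fold.
Codon 3 GUU (Val): third position 4-fold.
Codon 4 UCC (Ser): third position 4-fold.
Codon 5 AAU (Asn): third position 2-fold.
Codon 6 GCC (Ala): third position 4-fold.
Codon 7 UAC (Tyr): third position 2-fold.
Codon 8 CUC (Leu): third position 4-fold.
Codon 9 AAA (Lys): third position 2-fold.
Codon 10 UUC (Phe): third position 2-fold.
Four-fold degenerate third positions: 6.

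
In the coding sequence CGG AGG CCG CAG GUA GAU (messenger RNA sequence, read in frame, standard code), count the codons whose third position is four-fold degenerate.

3

Codon 1 CGG (Arg): third position 4-fold.
Codon 2 AGG (Arg): third position 2-fold.
Codon 3 CCG (Pro): third position 4-fold.
Codon 4 CAG (Gln): third position 2-fold.
Codon 5 GUA (Val): third position 4-fold.
Codon 6 GAU (Asp): third position 2-fold.
Four-fold degenerate third positions: 3.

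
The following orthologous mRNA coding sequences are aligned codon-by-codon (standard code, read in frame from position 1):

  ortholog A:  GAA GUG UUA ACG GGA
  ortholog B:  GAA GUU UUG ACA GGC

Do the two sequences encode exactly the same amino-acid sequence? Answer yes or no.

yes

Codon 1: GAA Glu / GAA Glu — identical.
Codon 2: GUG Val / GUU Val — synonymous.
Codon 3: UUA Leu / UUG Leu — synonymous.
Codon 4: ACG Thr / ACA Thr — synonymous.
Codon 5: GGA Gly / GGC Gly — synonymous.
Nonsynonymous differences: 0 → same protein.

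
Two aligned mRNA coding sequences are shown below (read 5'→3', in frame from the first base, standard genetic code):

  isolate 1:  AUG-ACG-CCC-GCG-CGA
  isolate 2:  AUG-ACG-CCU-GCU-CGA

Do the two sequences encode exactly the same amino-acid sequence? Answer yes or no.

Codon 1: AUG Met / AUG Met — identical.
Codon 2: ACG Thr / ACG Thr — identical.
Codon 3: CCC Pro / CCU Pro — synonymous.
Codon 4: GCG Ala / GCU Ala — synonymous.
Codon 5: CGA Arg / CGA Arg — identical.
Nonsynonymous differences: 0 → same protein.

yes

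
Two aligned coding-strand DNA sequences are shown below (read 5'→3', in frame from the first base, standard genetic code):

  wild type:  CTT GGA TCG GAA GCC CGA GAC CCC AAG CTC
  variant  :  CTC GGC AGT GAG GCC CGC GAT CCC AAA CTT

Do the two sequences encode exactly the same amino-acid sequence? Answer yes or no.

yes

Codon 1: CTT Leu / CTC Leu — synonymous.
Codon 2: GGA Gly / GGC Gly — synonymous.
Codon 3: TCG Ser / AGT Ser — synonymous.
Codon 4: GAA Glu / GAG Glu — synonymous.
Codon 5: GCC Ala / GCC Ala — identical.
Codon 6: CGA Arg / CGC Arg — synonymous.
Codon 7: GAC Asp / GAT Asp — synonymous.
Codon 8: CCC Pro / CCC Pro — identical.
Codon 9: AAG Lys / AAA Lys — synonymous.
Codon 10: CTC Leu / CTT Leu — synonymous.
Nonsynonymous differences: 0 → same protein.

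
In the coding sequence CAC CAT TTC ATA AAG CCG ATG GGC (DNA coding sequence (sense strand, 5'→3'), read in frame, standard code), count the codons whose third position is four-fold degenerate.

2

Codon 1 CAC (His): third position 2-fold.
Codon 2 CAT (His): third position 2-fold.
Codon 3 TTC (Phe): third position 2-fold.
Codon 4 ATA (Ile): third position 3-fold.
Codon 5 AAG (Lys): third position 2-fold.
Codon 6 CCG (Pro): third position 4-fold.
Codon 7 ATG (Met): third position 1-fold.
Codon 8 GGC (Gly): third position 4-fold.
Four-fold degenerate third positions: 2.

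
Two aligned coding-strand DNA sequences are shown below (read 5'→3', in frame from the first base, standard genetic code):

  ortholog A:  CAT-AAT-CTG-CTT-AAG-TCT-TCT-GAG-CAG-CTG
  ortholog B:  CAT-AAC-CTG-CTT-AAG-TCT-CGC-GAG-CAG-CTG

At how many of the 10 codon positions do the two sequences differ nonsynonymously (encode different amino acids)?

1

Codon 1: CAT His / CAT His — identical.
Codon 2: AAT Asn / AAC Asn — synonymous.
Codon 3: CTG Leu / CTG Leu — identical.
Codon 4: CTT Leu / CTT Leu — identical.
Codon 5: AAG Lys / AAG Lys — identical.
Codon 6: TCT Ser / TCT Ser — identical.
Codon 7: TCT Ser / CGC Arg — nonsynonymous.
Codon 8: GAG Glu / GAG Glu — identical.
Codon 9: CAG Gln / CAG Gln — identical.
Codon 10: CTG Leu / CTG Leu — identical.
Nonsynonymous differences: 1.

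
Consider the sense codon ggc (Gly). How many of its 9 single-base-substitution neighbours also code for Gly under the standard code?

Position 1: none → 0 synonymous.
Position 2: none → 0 synonymous.
Position 3: GGU, GGA, GGG → 3 synonymous.
Total: 0 + 0 + 3 = 3.

3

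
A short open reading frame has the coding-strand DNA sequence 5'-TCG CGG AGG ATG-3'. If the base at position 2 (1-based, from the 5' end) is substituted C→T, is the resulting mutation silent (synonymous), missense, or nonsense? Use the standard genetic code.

missense

Position 2 falls in codon 1: TCG → Ser.
After the substitution the codon is TTG → Leu.
Ser ≠ Leu, so this is a missense mutation.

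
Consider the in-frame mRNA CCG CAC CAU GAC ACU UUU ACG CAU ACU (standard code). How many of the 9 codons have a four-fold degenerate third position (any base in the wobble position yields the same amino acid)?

Codon 1 CCG (Pro): third position 4-fold.
Codon 2 CAC (His): third position 2-fold.
Codon 3 CAU (His): third position 2-fold.
Codon 4 GAC (Asp): third position 2-fold.
Codon 5 ACU (Thr): third position 4-fold.
Codon 6 UUU (Phe): third position 2-fold.
Codon 7 ACG (Thr): third position 4-fold.
Codon 8 CAU (His): third position 2-fold.
Codon 9 ACU (Thr): third position 4-fold.
Four-fold degenerate third positions: 4.

4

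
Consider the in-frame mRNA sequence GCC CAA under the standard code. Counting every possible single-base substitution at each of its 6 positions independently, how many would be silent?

4

Codon 1 (GCC, Ala): 3 synonymous substitutions.
Codon 2 (CAA, Gln): 1 synonymous substitution.
Total: 3 + 1 = 4.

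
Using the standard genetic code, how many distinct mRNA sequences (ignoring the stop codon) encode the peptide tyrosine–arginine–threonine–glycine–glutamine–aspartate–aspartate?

Tyr: 2 codons.
Arg: 6 codons.
Thr: 4 codons.
Gly: 4 codons.
Gln: 2 codons.
Asp: 2 codons.
Asp: 2 codons.
2 × 6 × 4 × 4 × 2 × 2 × 2 = 1536.

1536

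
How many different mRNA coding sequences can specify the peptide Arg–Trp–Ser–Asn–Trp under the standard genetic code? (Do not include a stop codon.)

72

Arg: 6 codons.
Trp: 1 codon.
Ser: 6 codons.
Asn: 2 codons.
Trp: 1 codon.
6 × 1 × 6 × 2 × 1 = 72.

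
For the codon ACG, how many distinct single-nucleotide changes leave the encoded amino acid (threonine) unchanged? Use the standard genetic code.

3

Position 1: none → 0 synonymous.
Position 2: none → 0 synonymous.
Position 3: ACU, ACC, ACA → 3 synonymous.
Total: 0 + 0 + 3 = 3.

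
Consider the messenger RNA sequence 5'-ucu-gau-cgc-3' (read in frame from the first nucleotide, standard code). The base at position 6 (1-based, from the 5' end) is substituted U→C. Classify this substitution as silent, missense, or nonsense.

silent

Position 6 falls in codon 2: GAU → Asp.
After the substitution the codon is GAC → Asp.
Both encode Asp, so the change is synonymous.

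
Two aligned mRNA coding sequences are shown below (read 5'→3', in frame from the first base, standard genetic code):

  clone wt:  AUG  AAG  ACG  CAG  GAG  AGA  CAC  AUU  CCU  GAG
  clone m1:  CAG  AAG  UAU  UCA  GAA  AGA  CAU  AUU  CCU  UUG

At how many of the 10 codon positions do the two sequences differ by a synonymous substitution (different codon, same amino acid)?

Codon 1: AUG Met / CAG Gln — nonsynonymous.
Codon 2: AAG Lys / AAG Lys — identical.
Codon 3: ACG Thr / UAU Tyr — nonsynonymous.
Codon 4: CAG Gln / UCA Ser — nonsynonymous.
Codon 5: GAG Glu / GAA Glu — synonymous.
Codon 6: AGA Arg / AGA Arg — identical.
Codon 7: CAC His / CAU His — synonymous.
Codon 8: AUU Ile / AUU Ile — identical.
Codon 9: CCU Pro / CCU Pro — identical.
Codon 10: GAG Glu / UUG Leu — nonsynonymous.
Synonymous differences: 2.

2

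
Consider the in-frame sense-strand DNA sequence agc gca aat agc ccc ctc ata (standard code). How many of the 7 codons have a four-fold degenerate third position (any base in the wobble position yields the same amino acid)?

Codon 1 AGC (Ser): third position 2-fold.
Codon 2 GCA (Ala): third position 4-fold.
Codon 3 AAT (Asn): third position 2-fold.
Codon 4 AGC (Ser): third position 2-fold.
Codon 5 CCC (Pro): third position 4-fold.
Codon 6 CTC (Leu): third position 4-fold.
Codon 7 ATA (Ile): third position 3-fold.
Four-fold degenerate third positions: 3.

3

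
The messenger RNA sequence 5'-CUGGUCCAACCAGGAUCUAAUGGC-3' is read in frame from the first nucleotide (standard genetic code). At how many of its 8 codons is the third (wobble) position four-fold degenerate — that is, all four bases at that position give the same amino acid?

Codon 1 CUG (Leu): third position 4-fold.
Codon 2 GUC (Val): third position 4-fold.
Codon 3 CAA (Gln): third position 2-fold.
Codon 4 CCA (Pro): third position 4-fold.
Codon 5 GGA (Gly): third position 4-fold.
Codon 6 UCU (Ser): third position 4-fold.
Codon 7 AAU (Asn): third position 2-fold.
Codon 8 GGC (Gly): third position 4-fold.
Four-fold degenerate third positions: 6.

6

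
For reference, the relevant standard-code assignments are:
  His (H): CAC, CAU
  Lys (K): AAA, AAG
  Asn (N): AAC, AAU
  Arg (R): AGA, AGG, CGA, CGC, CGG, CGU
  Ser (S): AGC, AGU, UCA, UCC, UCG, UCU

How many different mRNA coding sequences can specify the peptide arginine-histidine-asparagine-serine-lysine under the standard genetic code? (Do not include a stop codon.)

Arg: 6 codons.
His: 2 codons.
Asn: 2 codons.
Ser: 6 codons.
Lys: 2 codons.
6 × 2 × 2 × 6 × 2 = 288.

288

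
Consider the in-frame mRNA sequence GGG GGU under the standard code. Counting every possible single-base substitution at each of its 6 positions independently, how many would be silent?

6

Codon 1 (GGG, Gly): 3 synonymous substitutions.
Codon 2 (GGU, Gly): 3 synonymous substitutions.
Total: 3 + 3 = 6.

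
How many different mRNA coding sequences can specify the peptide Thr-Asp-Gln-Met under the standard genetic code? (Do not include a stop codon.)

Thr: 4 codons.
Asp: 2 codons.
Gln: 2 codons.
Met: 1 codon.
4 × 2 × 2 × 1 = 16.

16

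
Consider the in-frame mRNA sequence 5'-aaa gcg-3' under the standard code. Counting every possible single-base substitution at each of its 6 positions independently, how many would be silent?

4

Codon 1 (AAA, Lys): 1 synonymous substitution.
Codon 2 (GCG, Ala): 3 synonymous substitutions.
Total: 1 + 3 = 4.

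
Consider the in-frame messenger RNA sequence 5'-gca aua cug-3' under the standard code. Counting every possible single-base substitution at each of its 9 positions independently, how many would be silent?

9

Codon 1 (GCA, Ala): 3 synonymous substitutions.
Codon 2 (AUA, Ile): 2 synonymous substitutions.
Codon 3 (CUG, Leu): 4 synonymous substitutions.
Total: 3 + 2 + 4 = 9.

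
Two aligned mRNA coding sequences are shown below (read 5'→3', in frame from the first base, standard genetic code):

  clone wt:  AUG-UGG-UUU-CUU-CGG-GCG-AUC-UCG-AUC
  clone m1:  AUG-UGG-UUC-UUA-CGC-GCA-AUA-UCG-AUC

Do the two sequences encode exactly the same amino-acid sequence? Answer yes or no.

yes

Codon 1: AUG Met / AUG Met — identical.
Codon 2: UGG Trp / UGG Trp — identical.
Codon 3: UUU Phe / UUC Phe — synonymous.
Codon 4: CUU Leu / UUA Leu — synonymous.
Codon 5: CGG Arg / CGC Arg — synonymous.
Codon 6: GCG Ala / GCA Ala — synonymous.
Codon 7: AUC Ile / AUA Ile — synonymous.
Codon 8: UCG Ser / UCG Ser — identical.
Codon 9: AUC Ile / AUC Ile — identical.
Nonsynonymous differences: 0 → same protein.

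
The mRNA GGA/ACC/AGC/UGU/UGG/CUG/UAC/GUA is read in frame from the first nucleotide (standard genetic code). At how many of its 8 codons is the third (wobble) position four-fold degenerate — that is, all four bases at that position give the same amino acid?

Codon 1 GGA (Gly): third position 4-fold.
Codon 2 ACC (Thr): third position 4-fold.
Codon 3 AGC (Ser): third position 2-fold.
Codon 4 UGU (Cys): third position 2-fold.
Codon 5 UGG (Trp): third position 1-fold.
Codon 6 CUG (Leu): third position 4-fold.
Codon 7 UAC (Tyr): third position 2-fold.
Codon 8 GUA (Val): third position 4-fold.
Four-fold degenerate third positions: 4.

4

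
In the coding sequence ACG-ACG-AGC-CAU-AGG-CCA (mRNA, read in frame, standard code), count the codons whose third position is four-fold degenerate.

3

Codon 1 ACG (Thr): third position 4-fold.
Codon 2 ACG (Thr): third position 4-fold.
Codon 3 AGC (Ser): third position 2-fold.
Codon 4 CAU (His): third position 2-fold.
Codon 5 AGG (Arg): third position 2-fold.
Codon 6 CCA (Pro): third position 4-fold.
Four-fold degenerate third positions: 3.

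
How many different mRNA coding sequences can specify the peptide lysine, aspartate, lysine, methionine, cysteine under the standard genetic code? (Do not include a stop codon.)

16

Lys: 2 codons.
Asp: 2 codons.
Lys: 2 codons.
Met: 1 codon.
Cys: 2 codons.
2 × 2 × 2 × 1 × 2 = 16.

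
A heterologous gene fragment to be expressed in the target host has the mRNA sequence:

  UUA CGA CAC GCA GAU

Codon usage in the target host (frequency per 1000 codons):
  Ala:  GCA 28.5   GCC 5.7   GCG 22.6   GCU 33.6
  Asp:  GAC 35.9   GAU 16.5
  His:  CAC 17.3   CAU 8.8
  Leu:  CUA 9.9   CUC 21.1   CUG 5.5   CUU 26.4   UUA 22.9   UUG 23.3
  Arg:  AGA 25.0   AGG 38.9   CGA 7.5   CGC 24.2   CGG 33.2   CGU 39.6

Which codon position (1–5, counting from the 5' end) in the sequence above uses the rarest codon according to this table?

Codon 1 UUA (Leu): 22.9 per 1000.
Codon 2 CGA (Arg): 7.5 per 1000.
Codon 3 CAC (His): 17.3 per 1000.
Codon 4 GCA (Ala): 28.5 per 1000.
Codon 5 GAU (Asp): 16.5 per 1000.
Lowest frequency is 7.5 at codon 2.

2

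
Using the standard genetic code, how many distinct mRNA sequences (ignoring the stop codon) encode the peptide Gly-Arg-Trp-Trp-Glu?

Gly: 4 codons.
Arg: 6 codons.
Trp: 1 codon.
Trp: 1 codon.
Glu: 2 codons.
4 × 6 × 1 × 1 × 2 = 48.

48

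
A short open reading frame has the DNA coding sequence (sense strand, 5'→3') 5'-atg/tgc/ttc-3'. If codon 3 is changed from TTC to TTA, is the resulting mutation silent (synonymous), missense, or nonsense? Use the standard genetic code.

Position 9 falls in codon 3: TTC → Phe.
After the substitution the codon is TTA → Leu.
Phe ≠ Leu, so this is a missense mutation.

missense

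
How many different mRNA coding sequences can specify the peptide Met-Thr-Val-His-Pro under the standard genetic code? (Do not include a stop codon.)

128

Met: 1 codon.
Thr: 4 codons.
Val: 4 codons.
His: 2 codons.
Pro: 4 codons.
1 × 4 × 4 × 2 × 4 = 128.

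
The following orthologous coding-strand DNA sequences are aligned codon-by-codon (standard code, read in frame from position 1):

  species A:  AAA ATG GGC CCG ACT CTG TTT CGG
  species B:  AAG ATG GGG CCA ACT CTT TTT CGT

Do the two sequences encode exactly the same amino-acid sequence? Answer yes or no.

yes

Codon 1: AAA Lys / AAG Lys — synonymous.
Codon 2: ATG Met / ATG Met — identical.
Codon 3: GGC Gly / GGG Gly — synonymous.
Codon 4: CCG Pro / CCA Pro — synonymous.
Codon 5: ACT Thr / ACT Thr — identical.
Codon 6: CTG Leu / CTT Leu — synonymous.
Codon 7: TTT Phe / TTT Phe — identical.
Codon 8: CGG Arg / CGT Arg — synonymous.
Nonsynonymous differences: 0 → same protein.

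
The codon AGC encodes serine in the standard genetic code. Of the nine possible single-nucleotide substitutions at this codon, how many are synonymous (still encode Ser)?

1

Position 1: none → 0 synonymous.
Position 2: none → 0 synonymous.
Position 3: AGT → 1 synonymous.
Total: 0 + 0 + 1 = 1.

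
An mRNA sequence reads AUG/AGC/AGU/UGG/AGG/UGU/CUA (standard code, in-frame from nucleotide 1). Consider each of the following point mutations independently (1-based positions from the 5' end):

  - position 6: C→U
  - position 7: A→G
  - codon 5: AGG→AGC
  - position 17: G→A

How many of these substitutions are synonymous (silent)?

Codon 2: AGC (Ser) → AGU (Ser) — synonymous.
Codon 3: AGU (Ser) → GGU (Gly) — missense.
Codon 5: AGG (Arg) → AGC (Ser) — missense.
Codon 6: UGU (Cys) → UAU (Tyr) — missense.
Synonymous: 1 of 4.

1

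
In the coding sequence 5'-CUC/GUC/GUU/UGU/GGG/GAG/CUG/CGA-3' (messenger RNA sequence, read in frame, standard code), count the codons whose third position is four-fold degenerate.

6

Codon 1 CUC (Leu): third position 4-fold.
Codon 2 GUC (Val): third position 4-fold.
Codon 3 GUU (Val): third position 4-fold.
Codon 4 UGU (Cys): third position 2-fold.
Codon 5 GGG (Gly): third position 4-fold.
Codon 6 GAG (Glu): third position 2-fold.
Codon 7 CUG (Leu): third position 4-fold.
Codon 8 CGA (Arg): third position 4-fold.
Four-fold degenerate third positions: 6.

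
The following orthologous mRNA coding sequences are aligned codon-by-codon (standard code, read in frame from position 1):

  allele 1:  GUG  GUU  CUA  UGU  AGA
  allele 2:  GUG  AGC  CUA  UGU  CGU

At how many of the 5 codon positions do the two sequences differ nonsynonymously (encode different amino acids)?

Codon 1: GUG Val / GUG Val — identical.
Codon 2: GUU Val / AGC Ser — nonsynonymous.
Codon 3: CUA Leu / CUA Leu — identical.
Codon 4: UGU Cys / UGU Cys — identical.
Codon 5: AGA Arg / CGU Arg — synonymous.
Nonsynonymous differences: 1.

1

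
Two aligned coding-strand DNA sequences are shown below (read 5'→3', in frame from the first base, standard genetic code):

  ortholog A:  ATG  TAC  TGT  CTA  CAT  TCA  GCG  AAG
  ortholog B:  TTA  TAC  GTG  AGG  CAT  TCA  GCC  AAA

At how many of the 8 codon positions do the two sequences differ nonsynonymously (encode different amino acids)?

Codon 1: ATG Met / TTA Leu — nonsynonymous.
Codon 2: TAC Tyr / TAC Tyr — identical.
Codon 3: TGT Cys / GTG Val — nonsynonymous.
Codon 4: CTA Leu / AGG Arg — nonsynonymous.
Codon 5: CAT His / CAT His — identical.
Codon 6: TCA Ser / TCA Ser — identical.
Codon 7: GCG Ala / GCC Ala — synonymous.
Codon 8: AAG Lys / AAA Lys — synonymous.
Nonsynonymous differences: 3.

3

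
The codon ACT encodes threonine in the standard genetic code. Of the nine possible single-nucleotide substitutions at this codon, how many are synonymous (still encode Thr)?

3

Position 1: none → 0 synonymous.
Position 2: none → 0 synonymous.
Position 3: ACC, ACA, ACG → 3 synonymous.
Total: 0 + 0 + 3 = 3.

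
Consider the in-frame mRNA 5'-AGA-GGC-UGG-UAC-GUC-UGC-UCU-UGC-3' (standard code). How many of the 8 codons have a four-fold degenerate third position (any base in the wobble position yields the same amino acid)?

Codon 1 AGA (Arg): third position 2-fold.
Codon 2 GGC (Gly): third position 4-fold.
Codon 3 UGG (Trp): third position 1-fold.
Codon 4 UAC (Tyr): third position 2-fold.
Codon 5 GUC (Val): third position 4-fold.
Codon 6 UGC (Cys): third position 2-fold.
Codon 7 UCU (Ser): third position 4-fold.
Codon 8 UGC (Cys): third position 2-fold.
Four-fold degenerate third positions: 3.

3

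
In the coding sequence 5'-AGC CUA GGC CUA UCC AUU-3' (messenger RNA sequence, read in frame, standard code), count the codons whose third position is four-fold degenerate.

Codon 1 AGC (Ser): third position 2-fold.
Codon 2 CUA (Leu): third position 4-fold.
Codon 3 GGC (Gly): third position 4-fold.
Codon 4 CUA (Leu): third position 4-fold.
Codon 5 UCC (Ser): third position 4-fold.
Codon 6 AUU (Ile): third position 3-fold.
Four-fold degenerate third positions: 4.

4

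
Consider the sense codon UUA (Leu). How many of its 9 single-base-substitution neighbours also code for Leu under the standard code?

2

Position 1: CUA → 1 synonymous.
Position 2: none → 0 synonymous.
Position 3: UUG → 1 synonymous.
Total: 1 + 0 + 1 = 2.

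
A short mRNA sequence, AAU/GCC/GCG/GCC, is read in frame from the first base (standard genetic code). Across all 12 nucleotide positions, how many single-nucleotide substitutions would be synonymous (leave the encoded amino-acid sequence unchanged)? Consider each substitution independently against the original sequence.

10

Codon 1 (AAU, Asn): 1 synonymous substitution.
Codon 2 (GCC, Ala): 3 synonymous substitutions.
Codon 3 (GCG, Ala): 3 synonymous substitutions.
Codon 4 (GCC, Ala): 3 synonymous substitutions.
Total: 1 + 3 + 3 + 3 = 10.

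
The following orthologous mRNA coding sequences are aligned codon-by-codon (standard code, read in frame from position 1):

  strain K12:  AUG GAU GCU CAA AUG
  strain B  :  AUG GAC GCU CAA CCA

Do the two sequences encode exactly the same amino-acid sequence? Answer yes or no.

no

Codon 1: AUG Met / AUG Met — identical.
Codon 2: GAU Asp / GAC Asp — synonymous.
Codon 3: GCU Ala / GCU Ala — identical.
Codon 4: CAA Gln / CAA Gln — identical.
Codon 5: AUG Met / CCA Pro — nonsynonymous.
Nonsynonymous differences: 1 → different protein.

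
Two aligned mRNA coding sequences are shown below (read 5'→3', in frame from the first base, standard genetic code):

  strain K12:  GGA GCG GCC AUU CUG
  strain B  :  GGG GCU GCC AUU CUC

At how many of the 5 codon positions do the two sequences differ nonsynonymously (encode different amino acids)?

0

Codon 1: GGA Gly / GGG Gly — synonymous.
Codon 2: GCG Ala / GCU Ala — synonymous.
Codon 3: GCC Ala / GCC Ala — identical.
Codon 4: AUU Ile / AUU Ile — identical.
Codon 5: CUG Leu / CUC Leu — synonymous.
Nonsynonymous differences: 0.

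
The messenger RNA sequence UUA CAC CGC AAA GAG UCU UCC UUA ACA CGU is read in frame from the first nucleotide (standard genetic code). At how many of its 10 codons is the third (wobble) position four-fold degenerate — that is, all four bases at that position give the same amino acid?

Codon 1 UUA (Leu): third position 2-fold.
Codon 2 CAC (His): third position 2-fold.
Codon 3 CGC (Arg): third position 4-fold.
Codon 4 AAA (Lys): third position 2-fold.
Codon 5 GAG (Glu): third position 2-fold.
Codon 6 UCU (Ser): third position 4-fold.
Codon 7 UCC (Ser): third position 4-fold.
Codon 8 UUA (Leu): third position 2-fold.
Codon 9 ACA (Thr): third position 4-fold.
Codon 10 CGU (Arg): third position 4-fold.
Four-fold degenerate third positions: 5.

5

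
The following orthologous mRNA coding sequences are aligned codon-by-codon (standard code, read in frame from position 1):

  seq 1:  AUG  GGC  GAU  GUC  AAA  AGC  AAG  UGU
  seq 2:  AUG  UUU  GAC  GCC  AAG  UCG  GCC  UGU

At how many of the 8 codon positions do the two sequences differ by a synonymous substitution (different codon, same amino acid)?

3

Codon 1: AUG Met / AUG Met — identical.
Codon 2: GGC Gly / UUU Phe — nonsynonymous.
Codon 3: GAU Asp / GAC Asp — synonymous.
Codon 4: GUC Val / GCC Ala — nonsynonymous.
Codon 5: AAA Lys / AAG Lys — synonymous.
Codon 6: AGC Ser / UCG Ser — synonymous.
Codon 7: AAG Lys / GCC Ala — nonsynonymous.
Codon 8: UGU Cys / UGU Cys — identical.
Synonymous differences: 3.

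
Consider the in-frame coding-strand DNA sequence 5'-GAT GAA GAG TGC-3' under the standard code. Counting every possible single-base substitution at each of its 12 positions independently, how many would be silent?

Codon 1 (GAT, Asp): 1 synonymous substitution.
Codon 2 (GAA, Glu): 1 synonymous substitution.
Codon 3 (GAG, Glu): 1 synonymous substitution.
Codon 4 (TGC, Cys): 1 synonymous substitution.
Total: 1 + 1 + 1 + 1 = 4.

4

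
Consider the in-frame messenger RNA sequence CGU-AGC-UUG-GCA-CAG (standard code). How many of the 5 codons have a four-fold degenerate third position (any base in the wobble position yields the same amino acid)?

2

Codon 1 CGU (Arg): third position 4-fold.
Codon 2 AGC (Ser): third position 2-fold.
Codon 3 UUG (Leu): third position 2-fold.
Codon 4 GCA (Ala): third position 4-fold.
Codon 5 CAG (Gln): third position 2-fold.
Four-fold degenerate third positions: 2.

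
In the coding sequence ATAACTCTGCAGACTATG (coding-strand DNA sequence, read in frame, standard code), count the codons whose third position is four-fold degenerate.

3

Codon 1 ATA (Ile): third position 3-fold.
Codon 2 ACT (Thr): third position 4-fold.
Codon 3 CTG (Leu): third position 4-fold.
Codon 4 CAG (Gln): third position 2-fold.
Codon 5 ACT (Thr): third position 4-fold.
Codon 6 ATG (Met): third position 1-fold.
Four-fold degenerate third positions: 3.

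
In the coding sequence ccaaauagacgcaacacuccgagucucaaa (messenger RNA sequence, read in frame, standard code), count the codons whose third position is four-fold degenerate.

5

Codon 1 CCA (Pro): third position 4-fold.
Codon 2 AAU (Asn): third position 2-fold.
Codon 3 AGA (Arg): third position 2-fold.
Codon 4 CGC (Arg): third position 4-fold.
Codon 5 AAC (Asn): third position 2-fold.
Codon 6 ACU (Thr): third position 4-fold.
Codon 7 CCG (Pro): third position 4-fold.
Codon 8 AGU (Ser): third position 2-fold.
Codon 9 CUC (Leu): third position 4-fold.
Codon 10 AAA (Lys): third position 2-fold.
Four-fold degenerate third positions: 5.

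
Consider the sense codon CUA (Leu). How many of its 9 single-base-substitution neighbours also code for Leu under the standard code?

4

Position 1: UUA → 1 synonymous.
Position 2: none → 0 synonymous.
Position 3: CUU, CUC, CUG → 3 synonymous.
Total: 1 + 0 + 3 = 4.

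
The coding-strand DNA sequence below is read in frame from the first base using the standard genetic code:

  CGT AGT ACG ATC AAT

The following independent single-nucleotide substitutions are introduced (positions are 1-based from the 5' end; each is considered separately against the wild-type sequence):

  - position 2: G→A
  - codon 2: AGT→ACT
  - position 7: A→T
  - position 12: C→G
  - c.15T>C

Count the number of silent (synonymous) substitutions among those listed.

1

Codon 1: CGT (Arg) → CAT (His) — missense.
Codon 2: AGT (Ser) → ACT (Thr) — missense.
Codon 3: ACG (Thr) → TCG (Ser) — missense.
Codon 4: ATC (Ile) → ATG (Met) — missense.
Codon 5: AAT (Asn) → AAC (Asn) — synonymous.
Synonymous: 1 of 5.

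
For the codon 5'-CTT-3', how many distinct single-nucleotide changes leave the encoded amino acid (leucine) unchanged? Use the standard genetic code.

Position 1: none → 0 synonymous.
Position 2: none → 0 synonymous.
Position 3: CTC, CTA, CTG → 3 synonymous.
Total: 0 + 0 + 3 = 3.

3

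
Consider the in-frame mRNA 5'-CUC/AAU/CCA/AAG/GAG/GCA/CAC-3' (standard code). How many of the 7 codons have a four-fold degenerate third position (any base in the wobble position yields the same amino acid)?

Codon 1 CUC (Leu): third position 4-fold.
Codon 2 AAU (Asn): third position 2-fold.
Codon 3 CCA (Pro): third position 4-fold.
Codon 4 AAG (Lys): third position 2-fold.
Codon 5 GAG (Glu): third position 2-fold.
Codon 6 GCA (Ala): third position 4-fold.
Codon 7 CAC (His): third position 2-fold.
Four-fold degenerate third positions: 3.

3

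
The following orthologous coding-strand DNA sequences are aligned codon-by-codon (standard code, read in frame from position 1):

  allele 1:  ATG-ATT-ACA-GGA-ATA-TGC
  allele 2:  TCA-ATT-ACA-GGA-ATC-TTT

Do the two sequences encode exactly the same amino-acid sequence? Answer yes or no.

Codon 1: ATG Met / TCA Ser — nonsynonymous.
Codon 2: ATT Ile / ATT Ile — identical.
Codon 3: ACA Thr / ACA Thr — identical.
Codon 4: GGA Gly / GGA Gly — identical.
Codon 5: ATA Ile / ATC Ile — synonymous.
Codon 6: TGC Cys / TTT Phe — nonsynonymous.
Nonsynonymous differences: 2 → different protein.

no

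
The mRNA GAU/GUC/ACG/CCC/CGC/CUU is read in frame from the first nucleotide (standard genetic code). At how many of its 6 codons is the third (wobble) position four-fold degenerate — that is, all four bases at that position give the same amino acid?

5

Codon 1 GAU (Asp): third position 2-fold.
Codon 2 GUC (Val): third position 4-fold.
Codon 3 ACG (Thr): third position 4-fold.
Codon 4 CCC (Pro): third position 4-fold.
Codon 5 CGC (Arg): third position 4-fold.
Codon 6 CUU (Leu): third position 4-fold.
Four-fold degenerate third positions: 5.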